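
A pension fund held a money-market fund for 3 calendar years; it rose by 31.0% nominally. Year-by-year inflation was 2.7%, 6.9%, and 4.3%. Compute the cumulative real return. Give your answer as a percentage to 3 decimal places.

14.403%

Cumulative inflation factor: 1.027 × 1.069 × 1.043 ≈ 1.14507.
Nominal growth factor: 1.31000. Real growth factor = 1.31000 / 1.14507 ≈ 1.14403.
Total real return ≈ 14.4034%.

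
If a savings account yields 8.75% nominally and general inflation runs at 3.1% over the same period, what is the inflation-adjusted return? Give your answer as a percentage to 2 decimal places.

5.48%

Real return via the Fisher equation: (1 + 8.75%)/(1 + 3.1%) − 1 = 1.0875/1.031 − 1 ≈ 0.05480.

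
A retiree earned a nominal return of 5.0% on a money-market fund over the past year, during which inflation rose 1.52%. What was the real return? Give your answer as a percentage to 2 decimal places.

Real return via the Fisher equation: (1 + 5.0%)/(1 + 1.52%) − 1 = 1.050/1.0152 − 1 ≈ 0.03428.

3.43%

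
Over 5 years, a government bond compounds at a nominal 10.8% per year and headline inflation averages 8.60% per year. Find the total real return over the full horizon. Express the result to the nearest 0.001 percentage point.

The annual real rate is (1+10.8%)/(1+8.60%) − 1 = 2.0258%.
Compounded over 5 years: (1 + 0.020258)^5 − 1 ≈ 0.10548.

10.548%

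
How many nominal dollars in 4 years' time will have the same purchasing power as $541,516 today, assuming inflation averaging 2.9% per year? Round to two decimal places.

$607,117.56

Cumulative price-level factor: (1+2.9%)^4 ≈ 1.1211442633.
The nominal amount required is $541,516 scaled up by that factor.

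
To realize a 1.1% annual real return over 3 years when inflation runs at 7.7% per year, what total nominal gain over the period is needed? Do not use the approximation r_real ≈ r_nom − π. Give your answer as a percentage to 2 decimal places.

Required annual nominal rate: (1+1.1%)(1+7.7%) − 1 = 8.8847%.
Cumulative over 3 years: (1 + 0.088847)^3 − 1 ≈ 0.29092.

29.09%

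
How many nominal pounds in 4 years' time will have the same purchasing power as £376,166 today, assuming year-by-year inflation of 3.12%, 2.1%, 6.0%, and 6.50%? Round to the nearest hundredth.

£447,098.96

Cumulative price-level factor: 1.0312 × 1.021 × 1.060 × 1.0650 ≈ 1.1885682353.
The nominal amount required is £376,166 scaled up by that factor.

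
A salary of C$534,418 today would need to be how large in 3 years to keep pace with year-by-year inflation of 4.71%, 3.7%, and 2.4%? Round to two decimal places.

Cumulative price-level factor: 1.0471 × 1.037 × 1.024 = 1.1119029248.
The nominal amount required is C$534,418 scaled up by that factor.

C$594,220.94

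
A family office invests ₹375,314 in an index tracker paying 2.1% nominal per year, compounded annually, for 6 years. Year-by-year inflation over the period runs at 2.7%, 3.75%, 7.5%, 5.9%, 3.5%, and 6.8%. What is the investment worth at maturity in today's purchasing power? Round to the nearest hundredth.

Nominal value at maturity: ₹375,314 × (1 + 2.1%)^6 ≈ ₹425,156.89.
Price-level factor over 6 years: 1.027 × 1.0375 × 1.075 × 1.059 × 1.035 × 1.068 ≈ 1.3408326472.
Dividing the nominal maturity value by the price-level factor gives the value in today's money.

₹317,084.23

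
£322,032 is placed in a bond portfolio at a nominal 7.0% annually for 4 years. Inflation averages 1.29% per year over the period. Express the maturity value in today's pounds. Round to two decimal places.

£401,021.68

Nominal value at maturity: £322,032 × (1 + 7.0%)^4 ≈ £422,118.26.
Price-level factor over 4 years: (1 + 1.29%)^4 ≈ 1.0526070744.
The maturity value deflated by that factor is the answer in today's purchasing power.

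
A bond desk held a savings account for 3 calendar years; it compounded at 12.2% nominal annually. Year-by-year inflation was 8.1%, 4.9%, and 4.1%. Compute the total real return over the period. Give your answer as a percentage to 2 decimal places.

19.65%

Cumulative inflation factor: 1.081 × 1.049 × 1.041 ≈ 1.18046.
Nominal growth factor: 1.41247. Real growth factor = 1.41247 / 1.18046 ≈ 1.19654.
Total real return ≈ 19.6538%.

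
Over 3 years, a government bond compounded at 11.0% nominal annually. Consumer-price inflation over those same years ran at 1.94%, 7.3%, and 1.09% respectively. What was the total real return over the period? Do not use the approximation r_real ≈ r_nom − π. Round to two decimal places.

23.68%

Cumulative inflation factor: 1.0194 × 1.073 × 1.0109 ≈ 1.10574.
Nominal growth factor: 1.36763. Real growth factor = 1.36763 / 1.10574 ≈ 1.23685.
Total real return ≈ 23.6848%.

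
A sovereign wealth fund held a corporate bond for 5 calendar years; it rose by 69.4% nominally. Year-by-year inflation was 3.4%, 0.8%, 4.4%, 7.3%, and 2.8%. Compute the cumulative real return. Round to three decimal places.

41.136%

Cumulative inflation factor: 1.034 × 1.008 × 1.044 × 1.073 × 1.028 ≈ 1.20026.
Nominal growth factor: 1.69400. Real growth factor = 1.69400 / 1.20026 ≈ 1.41136.
Total real return ≈ 41.1364%.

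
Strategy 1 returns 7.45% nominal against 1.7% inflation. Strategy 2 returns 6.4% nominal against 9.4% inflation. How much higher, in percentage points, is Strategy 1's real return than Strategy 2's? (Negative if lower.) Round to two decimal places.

8.40

Strategy 1 real return: 1.0745/1.017 − 1 = 5.654%.
Strategy 2 real return: 1.064/1.094 − 1 = -2.742%.
Difference: 5.654 − (-2.742) = 8.396 pp.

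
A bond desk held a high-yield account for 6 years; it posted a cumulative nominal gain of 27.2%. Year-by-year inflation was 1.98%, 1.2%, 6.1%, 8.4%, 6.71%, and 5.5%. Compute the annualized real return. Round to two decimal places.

Cumulative inflation factor: 1.0198 × 1.012 × 1.061 × 1.084 × 1.0671 × 1.055 ≈ 1.33628.
Nominal growth factor: 1.27200. Real growth factor = 1.27200 / 1.33628 ≈ 0.95190.
Annualized: 0.95190^(1/6) − 1 ≈ -0.00818.

-0.82%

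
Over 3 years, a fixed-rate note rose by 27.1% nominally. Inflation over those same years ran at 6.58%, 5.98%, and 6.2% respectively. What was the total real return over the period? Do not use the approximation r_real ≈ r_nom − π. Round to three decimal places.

Cumulative inflation factor: 1.0658 × 1.0598 × 1.062 ≈ 1.19957.
Nominal growth factor: 1.27100. Real growth factor = 1.27100 / 1.19957 ≈ 1.05955.
Total real return ≈ 5.9550%.

5.955%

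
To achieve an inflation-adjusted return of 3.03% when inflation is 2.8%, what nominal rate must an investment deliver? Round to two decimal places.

By the Fisher equation, 1 + r_nom = (1 + 3.03%)(1 + 2.8%) = 1.0303 × 1.028 = 1.0591484.
So r_nom = 5.91484%.

5.91%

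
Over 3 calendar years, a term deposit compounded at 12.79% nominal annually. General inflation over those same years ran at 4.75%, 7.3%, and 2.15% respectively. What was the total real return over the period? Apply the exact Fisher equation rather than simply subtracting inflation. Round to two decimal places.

24.97%

Cumulative inflation factor: 1.0475 × 1.073 × 1.0215 ≈ 1.14813.
Nominal growth factor: 1.43487. Real growth factor = 1.43487 / 1.14813 ≈ 1.24974.
Total real return ≈ 24.9740%.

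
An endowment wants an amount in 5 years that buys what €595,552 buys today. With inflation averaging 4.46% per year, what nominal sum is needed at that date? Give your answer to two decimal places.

Cumulative price-level factor: (1+4.46%)^5 ≈ 1.2437987256.
Multiplying €595,552 by the price-level factor gives the future nominal sum.

€740,746.82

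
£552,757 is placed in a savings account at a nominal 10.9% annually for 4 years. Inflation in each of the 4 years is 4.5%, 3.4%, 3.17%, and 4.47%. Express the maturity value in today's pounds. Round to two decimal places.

Nominal value at maturity: £552,757 × (1 + 10.9%)^4 ≈ £836,104.26.
Price-level factor over 4 years: 1.045 × 1.034 × 1.0317 × 1.0447 ≈ 1.1646135922.
Dividing the nominal maturity value by the price-level factor gives the value in today's money.

£717,924.18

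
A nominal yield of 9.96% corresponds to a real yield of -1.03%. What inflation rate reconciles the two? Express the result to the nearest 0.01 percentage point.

From (1+r_nom) = (1+r_real)(1+π), we get 1+π = (1 + 9.96%)/(1 − 1.03%) = 1.0996/0.9897 ≈ 1.11104.
So π ≈ 11.1044%.

11.10%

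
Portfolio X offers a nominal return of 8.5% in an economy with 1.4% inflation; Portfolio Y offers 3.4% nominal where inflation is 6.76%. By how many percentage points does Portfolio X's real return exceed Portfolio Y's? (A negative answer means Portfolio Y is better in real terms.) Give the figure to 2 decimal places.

10.15

Portfolio X real return: 1.085/1.014 − 1 = 7.002%.
Portfolio Y real return: 1.034/1.0676 − 1 = -3.147%.
Difference: 7.002 − (-3.147) = 10.149 pp.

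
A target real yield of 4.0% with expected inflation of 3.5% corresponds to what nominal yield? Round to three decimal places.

By the Fisher equation, 1 + r_nom = (1 + 4.0%)(1 + 3.5%) = 1.040 × 1.035 = 1.0764.
So r_nom = 7.64%.

7.640%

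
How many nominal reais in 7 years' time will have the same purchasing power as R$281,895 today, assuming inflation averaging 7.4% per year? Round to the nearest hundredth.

Cumulative price-level factor: (1+7.4%)^7 ≈ 1.6482761309.
Multiplying R$281,895 by the price-level factor gives the future nominal sum.

R$464,640.80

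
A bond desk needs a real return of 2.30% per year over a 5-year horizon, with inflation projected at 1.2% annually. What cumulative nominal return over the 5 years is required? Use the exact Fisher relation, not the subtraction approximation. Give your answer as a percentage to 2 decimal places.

Required annual nominal rate: (1+2.30%)(1+1.2%) − 1 = 3.5276%.
Cumulative over 5 years: (1 + 0.035276)^5 − 1 ≈ 0.18927.

18.93%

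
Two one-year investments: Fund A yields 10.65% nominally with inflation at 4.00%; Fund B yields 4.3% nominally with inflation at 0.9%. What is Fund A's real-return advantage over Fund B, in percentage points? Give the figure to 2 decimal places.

Fund A real return: 1.1065/1.0400 − 1 = 6.394%.
Fund B real return: 1.043/1.009 − 1 = 3.370%.
Difference: 6.394 − 3.370 = 3.024 pp.

3.02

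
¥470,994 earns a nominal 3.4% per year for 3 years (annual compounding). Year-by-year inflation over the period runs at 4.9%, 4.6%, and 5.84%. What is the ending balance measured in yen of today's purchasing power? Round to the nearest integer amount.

Nominal value at maturity: ¥470,994 × (1 + 3.4%)^3 ≈ ¥520,687.
Price-level factor over 3 years: 1.049 × 1.046 × 1.0584 = 1.1613336336.
The maturity value deflated by that factor is the answer in today's purchasing power.

¥448,353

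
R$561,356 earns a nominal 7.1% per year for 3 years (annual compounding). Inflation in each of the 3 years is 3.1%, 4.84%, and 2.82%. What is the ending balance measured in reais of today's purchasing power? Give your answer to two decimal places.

R$620,502.46

Nominal value at maturity: R$561,356 × (1 + 7.1%)^3 ≈ R$689,615.13.
Price-level factor over 3 years: 1.031 × 1.0484 × 1.0282 ≈ 1.1113817913.
Dividing the nominal maturity value by the price-level factor gives the value in today's money.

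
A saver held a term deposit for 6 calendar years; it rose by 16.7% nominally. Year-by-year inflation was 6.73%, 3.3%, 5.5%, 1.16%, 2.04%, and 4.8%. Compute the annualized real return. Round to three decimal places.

-1.247%

Cumulative inflation factor: 1.0673 × 1.033 × 1.055 × 1.0116 × 1.0204 × 1.048 ≈ 1.25829.
Nominal growth factor: 1.16700. Real growth factor = 1.16700 / 1.25829 ≈ 0.92745.
Annualized: 0.92745^(1/6) − 1 ≈ -0.01247.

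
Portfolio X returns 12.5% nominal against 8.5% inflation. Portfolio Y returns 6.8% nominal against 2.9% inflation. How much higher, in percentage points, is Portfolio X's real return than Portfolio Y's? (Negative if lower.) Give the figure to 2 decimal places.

Portfolio X real return: 1.125/1.085 − 1 = 3.687%.
Portfolio Y real return: 1.068/1.029 − 1 = 3.790%.
Difference: 3.687 − 3.790 = -0.103 pp.

-0.10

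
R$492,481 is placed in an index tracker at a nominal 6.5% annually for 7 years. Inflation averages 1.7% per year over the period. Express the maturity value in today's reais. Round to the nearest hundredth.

R$680,127.08

Nominal value at maturity: R$492,481 × (1 + 6.5%)^7 ≈ R$765,308.85.
Price-level factor over 7 years: (1 + 1.7%)^7 ≈ 1.1252439082.
Dividing the nominal maturity value by the price-level factor gives the value in today's money.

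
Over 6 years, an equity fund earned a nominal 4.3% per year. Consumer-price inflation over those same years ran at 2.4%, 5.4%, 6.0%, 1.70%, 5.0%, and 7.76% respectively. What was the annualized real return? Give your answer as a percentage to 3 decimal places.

-0.372%

Cumulative inflation factor: 1.024 × 1.054 × 1.060 × 1.0170 × 1.050 × 1.0776 ≈ 1.31648.
Nominal growth factor: 1.28738. Real growth factor = 1.28738 / 1.31648 ≈ 0.97789.
Annualized: 0.97789^(1/6) − 1 ≈ -0.00372.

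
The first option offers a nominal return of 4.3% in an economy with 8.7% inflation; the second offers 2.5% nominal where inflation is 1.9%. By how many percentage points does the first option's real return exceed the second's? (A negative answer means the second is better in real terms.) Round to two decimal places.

The first option real return: 1.043/1.087 − 1 = -4.048%.
The second real return: 1.025/1.019 − 1 = 0.589%.
Difference: -4.048 − 0.589 = -4.637 pp.

-4.64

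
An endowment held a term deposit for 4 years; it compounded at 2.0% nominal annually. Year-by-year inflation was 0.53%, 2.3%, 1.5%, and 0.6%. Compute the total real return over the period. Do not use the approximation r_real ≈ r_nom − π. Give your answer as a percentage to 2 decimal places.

Cumulative inflation factor: 1.0053 × 1.023 × 1.015 × 1.006 ≈ 1.05011.
Nominal growth factor: 1.08243. Real growth factor = 1.08243 / 1.05011 ≈ 1.03078.
Total real return ≈ 3.0778%.

3.08%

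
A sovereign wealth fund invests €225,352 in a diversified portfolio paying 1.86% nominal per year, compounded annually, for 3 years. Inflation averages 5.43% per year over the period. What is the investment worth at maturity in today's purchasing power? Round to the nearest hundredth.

Nominal value at maturity: €225,352 × (1 + 1.86%)^3 ≈ €238,161.98.
Price-level factor over 3 years: (1 + 5.43%)^3 ≈ 1.1719055730.
The maturity value deflated by that factor is the answer in today's purchasing power.

€203,226.25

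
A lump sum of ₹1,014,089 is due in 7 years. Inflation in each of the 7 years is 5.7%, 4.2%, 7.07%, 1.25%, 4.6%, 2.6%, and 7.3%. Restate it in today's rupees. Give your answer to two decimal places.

Price-level factor over 7 years: 1.057 × 1.042 × 1.0707 × 1.0125 × 1.046 × 1.026 × 1.073 ≈ 1.3749417773.
Purchasing power today: ₹1,014,089 divided by that factor.

₹737,550.50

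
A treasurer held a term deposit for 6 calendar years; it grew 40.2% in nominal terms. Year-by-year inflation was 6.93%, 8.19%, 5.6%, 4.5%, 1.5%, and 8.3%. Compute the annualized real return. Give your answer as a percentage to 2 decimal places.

-0.02%

Cumulative inflation factor: 1.0693 × 1.0819 × 1.056 × 1.045 × 1.015 × 1.083 ≈ 1.40334.
Nominal growth factor: 1.40200. Real growth factor = 1.40200 / 1.40334 ≈ 0.99905.
Annualized: 0.99905^(1/6) − 1 ≈ -0.00016.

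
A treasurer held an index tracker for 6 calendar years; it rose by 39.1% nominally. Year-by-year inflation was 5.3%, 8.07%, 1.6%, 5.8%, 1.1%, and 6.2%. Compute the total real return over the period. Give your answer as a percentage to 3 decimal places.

Cumulative inflation factor: 1.053 × 1.0807 × 1.016 × 1.058 × 1.011 × 1.062 ≈ 1.31337.
Nominal growth factor: 1.39100. Real growth factor = 1.39100 / 1.31337 ≈ 1.05910.
Total real return ≈ 5.9104%.

5.910%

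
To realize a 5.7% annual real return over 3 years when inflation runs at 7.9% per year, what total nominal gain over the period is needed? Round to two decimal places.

Required annual nominal rate: (1+5.7%)(1+7.9%) − 1 = 14.0503%.
Cumulative over 3 years: (1 + 0.140503)^3 − 1 ≈ 0.48351.

48.35%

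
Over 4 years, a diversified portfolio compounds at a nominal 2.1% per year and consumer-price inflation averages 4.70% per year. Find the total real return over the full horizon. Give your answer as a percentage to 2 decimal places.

-9.57%

The annual real rate is (1+2.1%)/(1+4.70%) − 1 = -2.4833%.
Compounded over 4 years: (1 + -0.024833)^4 − 1 ≈ -0.09569.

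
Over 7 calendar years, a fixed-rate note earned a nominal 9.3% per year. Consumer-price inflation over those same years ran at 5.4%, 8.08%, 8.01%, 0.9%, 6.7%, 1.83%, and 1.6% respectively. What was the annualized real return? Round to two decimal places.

4.49%

Cumulative inflation factor: 1.054 × 1.0808 × 1.0801 × 1.009 × 1.067 × 1.0183 × 1.016 ≈ 1.37049.
Nominal growth factor: 1.86355. Real growth factor = 1.86355 / 1.37049 ≈ 1.35977.
Annualized: 1.35977^(1/7) − 1 ≈ 0.04488.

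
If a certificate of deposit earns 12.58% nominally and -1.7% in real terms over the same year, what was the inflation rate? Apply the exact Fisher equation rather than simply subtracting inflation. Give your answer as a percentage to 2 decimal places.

From (1+r_nom) = (1+r_real)(1+π), we get 1+π = (1 + 12.58%)/(1 − 1.7%) = 1.1258/0.983 ≈ 1.14527.
So π ≈ 14.5270%.

14.53%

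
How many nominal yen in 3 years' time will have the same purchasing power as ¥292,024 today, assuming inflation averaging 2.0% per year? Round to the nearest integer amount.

Cumulative price-level factor: (1+2.0%)^3 = 1.061208.
Multiplying ¥292,024 by the price-level factor gives the future nominal sum.

¥309,898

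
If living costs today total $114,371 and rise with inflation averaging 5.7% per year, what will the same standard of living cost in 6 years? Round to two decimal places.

$159,501.89

Cumulative price-level factor: (1+5.7%)^6 ≈ 1.3946008445.
The nominal amount required is $114,371 scaled up by that factor.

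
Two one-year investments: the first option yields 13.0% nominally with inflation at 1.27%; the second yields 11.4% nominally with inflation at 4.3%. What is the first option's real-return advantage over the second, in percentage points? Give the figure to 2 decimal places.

The first option real return: 1.130/1.0127 − 1 = 11.583%.
The second real return: 1.114/1.043 − 1 = 6.807%.
Difference: 11.583 − 6.807 = 4.776 pp.

4.78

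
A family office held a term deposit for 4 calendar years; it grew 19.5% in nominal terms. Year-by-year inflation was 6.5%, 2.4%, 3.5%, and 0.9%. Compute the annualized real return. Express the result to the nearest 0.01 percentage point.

Cumulative inflation factor: 1.065 × 1.024 × 1.035 × 1.009 ≈ 1.13889.
Nominal growth factor: 1.19500. Real growth factor = 1.19500 / 1.13889 ≈ 1.04927.
Annualized: 1.04927^(1/4) − 1 ≈ 0.01210.

1.21%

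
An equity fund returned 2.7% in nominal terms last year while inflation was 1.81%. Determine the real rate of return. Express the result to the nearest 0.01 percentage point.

Real return via the Fisher equation: (1 + 2.7%)/(1 + 1.81%) − 1 = 1.027/1.0181 − 1 ≈ 0.00874.

0.87%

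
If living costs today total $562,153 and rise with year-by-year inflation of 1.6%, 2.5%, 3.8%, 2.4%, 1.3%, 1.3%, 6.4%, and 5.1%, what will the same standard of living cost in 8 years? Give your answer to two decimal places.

Cumulative price-level factor: 1.016 × 1.025 × 1.038 × 1.024 × 1.013 × 1.013 × 1.064 × 1.051 ≈ 1.2702175772.
The nominal amount required is $562,153 scaled up by that factor.

$714,056.62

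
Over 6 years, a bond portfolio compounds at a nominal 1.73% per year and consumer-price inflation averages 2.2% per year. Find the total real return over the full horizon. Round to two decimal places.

The annual real rate is (1+1.73%)/(1+2.2%) − 1 = -0.4599%.
Compounded over 6 years: (1 + -0.004599)^6 − 1 ≈ -0.02728.

-2.73%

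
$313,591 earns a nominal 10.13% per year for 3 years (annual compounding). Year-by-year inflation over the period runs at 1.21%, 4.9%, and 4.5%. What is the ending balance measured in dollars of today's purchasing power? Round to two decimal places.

Nominal value at maturity: $313,591 × (1 + 10.13%)^3 ≈ $418,871.21.
Price-level factor over 3 years: 1.0121 × 1.049 × 1.045 = 1.1094690805.
Dividing the nominal maturity value by the price-level factor gives the value in today's money.

$377,542.03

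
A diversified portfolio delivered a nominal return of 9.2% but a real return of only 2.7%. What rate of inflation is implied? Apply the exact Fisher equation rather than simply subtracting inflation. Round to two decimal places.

From (1+r_nom) = (1+r_real)(1+π), we get 1+π = (1 + 9.2%)/(1 + 2.7%) = 1.092/1.027 ≈ 1.06329.
So π ≈ 6.3291%.

6.33%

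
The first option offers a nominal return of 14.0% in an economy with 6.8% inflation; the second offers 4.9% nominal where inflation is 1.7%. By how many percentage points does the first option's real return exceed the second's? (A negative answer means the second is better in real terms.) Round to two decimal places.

3.60

The first option real return: 1.140/1.068 − 1 = 6.742%.
The second real return: 1.049/1.017 − 1 = 3.147%.
Difference: 6.742 − 3.147 = 3.595 pp.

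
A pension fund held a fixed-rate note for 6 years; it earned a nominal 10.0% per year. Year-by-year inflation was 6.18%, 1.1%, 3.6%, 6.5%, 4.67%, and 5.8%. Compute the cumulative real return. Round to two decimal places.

Cumulative inflation factor: 1.0618 × 1.011 × 1.036 × 1.065 × 1.0467 × 1.058 ≈ 1.31163.
Nominal growth factor: 1.77156. Real growth factor = 1.77156 / 1.31163 ≈ 1.35066.
Total real return ≈ 35.0657%.

35.07%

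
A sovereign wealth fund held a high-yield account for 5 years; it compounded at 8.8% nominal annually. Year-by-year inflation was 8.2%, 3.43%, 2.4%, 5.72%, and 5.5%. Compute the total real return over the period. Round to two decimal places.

Cumulative inflation factor: 1.082 × 1.0343 × 1.024 × 1.0572 × 1.055 ≈ 1.27815.
Nominal growth factor: 1.52456. Real growth factor = 1.52456 / 1.27815 ≈ 1.19278.
Total real return ≈ 19.2782%.

19.28%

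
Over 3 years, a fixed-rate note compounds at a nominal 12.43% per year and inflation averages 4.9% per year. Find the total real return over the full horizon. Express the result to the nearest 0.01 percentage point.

23.12%

The annual real rate is (1+12.43%)/(1+4.9%) − 1 = 7.1783%.
Compounded over 3 years: (1 + 0.071783)^3 − 1 ≈ 0.23118.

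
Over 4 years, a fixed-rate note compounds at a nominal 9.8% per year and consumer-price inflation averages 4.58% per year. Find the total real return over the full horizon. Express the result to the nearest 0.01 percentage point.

The annual real rate is (1+9.8%)/(1+4.58%) − 1 = 4.9914%.
Compounded over 4 years: (1 + 0.049914)^4 − 1 ≈ 0.21511.

21.51%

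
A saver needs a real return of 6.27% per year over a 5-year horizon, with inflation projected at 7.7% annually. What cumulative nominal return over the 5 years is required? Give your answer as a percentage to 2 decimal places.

96.40%

Required annual nominal rate: (1+6.27%)(1+7.7%) − 1 = 14.45279%.
Cumulative over 5 years: (1 + 0.1445279)^5 − 1 ≈ 0.96396.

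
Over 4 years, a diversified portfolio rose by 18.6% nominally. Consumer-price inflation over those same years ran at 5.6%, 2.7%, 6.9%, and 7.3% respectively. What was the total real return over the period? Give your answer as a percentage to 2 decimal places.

-4.66%

Cumulative inflation factor: 1.056 × 1.027 × 1.069 × 1.073 ≈ 1.24398.
Nominal growth factor: 1.18600. Real growth factor = 1.18600 / 1.24398 ≈ 0.95340.
Total real return ≈ -4.6605%.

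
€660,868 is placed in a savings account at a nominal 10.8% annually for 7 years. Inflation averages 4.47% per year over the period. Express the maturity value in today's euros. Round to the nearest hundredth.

€997,589.53

Nominal value at maturity: €660,868 × (1 + 10.8%)^7 ≈ €1,354,855.71.
Price-level factor over 7 years: (1 + 4.47%)^7 ≈ 1.3581294384.
Dividing the nominal maturity value by the price-level factor gives the value in today's money.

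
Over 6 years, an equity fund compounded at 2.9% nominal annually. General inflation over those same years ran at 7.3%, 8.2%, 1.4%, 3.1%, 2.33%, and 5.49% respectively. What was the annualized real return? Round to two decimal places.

-1.63%

Cumulative inflation factor: 1.073 × 1.082 × 1.014 × 1.031 × 1.0233 × 1.0549 ≈ 1.31020.
Nominal growth factor: 1.18711. Real growth factor = 1.18711 / 1.31020 ≈ 0.90605.
Annualized: 0.90605^(1/6) − 1 ≈ -0.01631.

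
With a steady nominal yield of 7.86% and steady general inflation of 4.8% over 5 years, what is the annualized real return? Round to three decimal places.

2.920%

With constant rates the annual real return is the same each year: (1+7.86%)/(1+4.8%) − 1 = 0.02920.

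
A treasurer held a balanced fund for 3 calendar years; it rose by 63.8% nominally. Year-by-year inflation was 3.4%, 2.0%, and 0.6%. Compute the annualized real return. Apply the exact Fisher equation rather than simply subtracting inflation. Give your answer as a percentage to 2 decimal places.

15.58%

Cumulative inflation factor: 1.034 × 1.020 × 1.006 ≈ 1.06101.
Nominal growth factor: 1.63800. Real growth factor = 1.63800 / 1.06101 ≈ 1.54381.
Annualized: 1.54381^(1/3) − 1 ≈ 0.15575.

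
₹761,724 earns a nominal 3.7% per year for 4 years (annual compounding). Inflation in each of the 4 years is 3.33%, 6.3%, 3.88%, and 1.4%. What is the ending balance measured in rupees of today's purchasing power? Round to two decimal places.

Nominal value at maturity: ₹761,724 × (1 + 3.7%)^4 ≈ ₹880,871.71.
Price-level factor over 4 years: 1.0333 × 1.063 × 1.0388 × 1.014 ≈ 1.1569899589.
The maturity value deflated by that factor is the answer in today's purchasing power.

₹761,347.76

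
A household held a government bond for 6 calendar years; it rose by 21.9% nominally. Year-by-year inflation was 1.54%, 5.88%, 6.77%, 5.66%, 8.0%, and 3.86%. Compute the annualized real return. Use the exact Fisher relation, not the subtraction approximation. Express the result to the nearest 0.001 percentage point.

-1.813%

Cumulative inflation factor: 1.0154 × 1.0588 × 1.0677 × 1.0566 × 1.080 × 1.0386 ≈ 1.36045.
Nominal growth factor: 1.21900. Real growth factor = 1.21900 / 1.36045 ≈ 0.89603.
Annualized: 0.89603^(1/6) − 1 ≈ -0.01813.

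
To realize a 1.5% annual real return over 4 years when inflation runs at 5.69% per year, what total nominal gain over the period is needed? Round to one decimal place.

32.4%

Required annual nominal rate: (1+1.5%)(1+5.69%) − 1 = 7.27535%.
Cumulative over 4 years: (1 + 0.0727535)^4 − 1 ≈ 0.32434.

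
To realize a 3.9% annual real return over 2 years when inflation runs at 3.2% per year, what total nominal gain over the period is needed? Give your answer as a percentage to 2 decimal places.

14.97%

Required annual nominal rate: (1+3.9%)(1+3.2%) − 1 = 7.2248%.
Cumulative over 2 years: (1 + 0.072248)^2 − 1 ≈ 0.14972.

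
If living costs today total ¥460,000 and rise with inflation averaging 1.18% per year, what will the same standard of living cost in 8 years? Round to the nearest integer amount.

Cumulative price-level factor: (1+1.18%)^8 ≈ 1.0983920998.
Multiplying ¥460,000 by the price-level factor gives the future nominal sum.

¥505,260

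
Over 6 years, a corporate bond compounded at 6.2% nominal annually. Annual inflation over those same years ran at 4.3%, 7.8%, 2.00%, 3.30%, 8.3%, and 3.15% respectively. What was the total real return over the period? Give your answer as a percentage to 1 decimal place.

8.4%

Cumulative inflation factor: 1.043 × 1.078 × 1.0200 × 1.0330 × 1.083 × 1.0315 ≈ 1.32343.
Nominal growth factor: 1.43465. Real growth factor = 1.43465 / 1.32343 ≈ 1.08404.
Total real return ≈ 8.4041%.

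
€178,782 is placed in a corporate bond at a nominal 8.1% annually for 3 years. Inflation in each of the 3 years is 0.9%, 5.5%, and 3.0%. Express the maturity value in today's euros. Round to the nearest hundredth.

Nominal value at maturity: €178,782 × (1 + 8.1%)^3 ≈ €225,840.00.
Price-level factor over 3 years: 1.009 × 1.055 × 1.030 = 1.09642985.
The maturity value deflated by that factor is the answer in today's purchasing power.

€205,977.61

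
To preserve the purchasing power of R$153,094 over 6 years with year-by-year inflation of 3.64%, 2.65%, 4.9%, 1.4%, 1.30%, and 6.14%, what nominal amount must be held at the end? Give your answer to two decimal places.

Cumulative price-level factor: 1.0364 × 1.0265 × 1.049 × 1.014 × 1.0130 × 1.0614 ≈ 1.2167135086.
Multiplying R$153,094 by the price-level factor gives the future nominal sum.

R$186,271.54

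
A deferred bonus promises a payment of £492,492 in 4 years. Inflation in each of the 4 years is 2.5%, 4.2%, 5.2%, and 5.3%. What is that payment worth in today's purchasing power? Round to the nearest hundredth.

Price-level factor over 4 years: 1.025 × 1.042 × 1.052 × 1.053 = 1.1831387958.
Purchasing power today: £492,492 divided by that factor.

£416,258.85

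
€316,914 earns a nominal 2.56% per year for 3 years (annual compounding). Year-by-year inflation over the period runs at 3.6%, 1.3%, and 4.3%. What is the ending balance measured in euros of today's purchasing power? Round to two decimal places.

Nominal value at maturity: €316,914 × (1 + 2.56%)^3 ≈ €341,881.39.
Price-level factor over 3 years: 1.036 × 1.013 × 1.043 = 1.094595124.
Dividing the nominal maturity value by the price-level factor gives the value in today's money.

€312,335.93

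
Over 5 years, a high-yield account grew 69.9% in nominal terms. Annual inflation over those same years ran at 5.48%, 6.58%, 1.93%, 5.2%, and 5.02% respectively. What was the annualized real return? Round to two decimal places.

6.06%

Cumulative inflation factor: 1.0548 × 1.0658 × 1.0193 × 1.052 × 1.0502 ≈ 1.26601.
Nominal growth factor: 1.69900. Real growth factor = 1.69900 / 1.26601 ≈ 1.34202.
Annualized: 1.34202^(1/5) − 1 ≈ 0.06060.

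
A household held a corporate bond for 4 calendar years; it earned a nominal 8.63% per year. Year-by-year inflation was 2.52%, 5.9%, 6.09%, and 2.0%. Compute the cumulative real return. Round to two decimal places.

Cumulative inflation factor: 1.0252 × 1.059 × 1.0609 × 1.020 ≈ 1.17484.
Nominal growth factor: 1.39251. Real growth factor = 1.39251 / 1.17484 ≈ 1.18528.
Total real return ≈ 18.5277%.

18.53%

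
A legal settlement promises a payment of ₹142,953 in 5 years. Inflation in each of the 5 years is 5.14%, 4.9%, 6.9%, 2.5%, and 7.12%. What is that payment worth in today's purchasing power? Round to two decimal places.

₹110,427.61

Price-level factor over 5 years: 1.0514 × 1.049 × 1.069 × 1.025 × 1.0712 ≈ 1.2945403614.
Purchasing power today: ₹142,953 divided by that factor.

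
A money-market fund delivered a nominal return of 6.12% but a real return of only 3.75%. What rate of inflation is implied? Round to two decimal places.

2.28%

From (1+r_nom) = (1+r_real)(1+π), we get 1+π = (1 + 6.12%)/(1 + 3.75%) = 1.0612/1.0375 ≈ 1.02284.
So π ≈ 2.2843%.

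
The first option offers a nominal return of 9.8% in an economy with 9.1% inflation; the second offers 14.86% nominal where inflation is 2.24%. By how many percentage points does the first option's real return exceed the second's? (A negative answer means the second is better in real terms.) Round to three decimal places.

-11.702

The first option real return: 1.098/1.091 − 1 = 0.6416%.
The second real return: 1.1486/1.0224 − 1 = 12.3435%.
Difference: 0.6416 − 12.3435 = -11.7019 pp.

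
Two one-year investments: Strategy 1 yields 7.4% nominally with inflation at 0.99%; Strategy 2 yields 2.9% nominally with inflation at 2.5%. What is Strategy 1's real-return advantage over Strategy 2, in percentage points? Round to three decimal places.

5.957

Strategy 1 real return: 1.074/1.0099 − 1 = 6.3472%.
Strategy 2 real return: 1.029/1.025 − 1 = 0.3902%.
Difference: 6.3472 − 0.3902 = 5.9570 pp.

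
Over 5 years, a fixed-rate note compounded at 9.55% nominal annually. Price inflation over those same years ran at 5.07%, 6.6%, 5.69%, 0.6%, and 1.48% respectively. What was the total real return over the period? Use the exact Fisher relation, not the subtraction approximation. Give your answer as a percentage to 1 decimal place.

30.6%

Cumulative inflation factor: 1.0507 × 1.066 × 1.0569 × 1.006 × 1.0148 ≈ 1.20850.
Nominal growth factor: 1.57784. Real growth factor = 1.57784 / 1.20850 ≈ 1.30561.
Total real return ≈ 30.5611%.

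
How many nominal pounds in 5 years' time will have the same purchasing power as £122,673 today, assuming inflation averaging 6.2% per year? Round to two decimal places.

£165,718.72

Cumulative price-level factor: (1+6.2%)^5 ≈ 1.3508980778.
The nominal amount required is £122,673 scaled up by that factor.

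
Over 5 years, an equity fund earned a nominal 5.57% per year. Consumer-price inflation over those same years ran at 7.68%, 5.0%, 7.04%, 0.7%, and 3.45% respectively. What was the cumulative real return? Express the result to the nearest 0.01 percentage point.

Cumulative inflation factor: 1.0768 × 1.050 × 1.0704 × 1.007 × 1.0345 ≈ 1.26075.
Nominal growth factor: 1.31130. Real growth factor = 1.31130 / 1.26075 ≈ 1.04009.
Total real return ≈ 4.0093%.

4.01%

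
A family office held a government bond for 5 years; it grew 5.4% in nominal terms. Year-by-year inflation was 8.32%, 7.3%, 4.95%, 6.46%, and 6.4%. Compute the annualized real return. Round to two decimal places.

-5.27%

Cumulative inflation factor: 1.0832 × 1.073 × 1.0495 × 1.0646 × 1.064 ≈ 1.38172.
Nominal growth factor: 1.05400. Real growth factor = 1.05400 / 1.38172 ≈ 0.76282.
Annualized: 0.76282^(1/5) − 1 ≈ -0.05271.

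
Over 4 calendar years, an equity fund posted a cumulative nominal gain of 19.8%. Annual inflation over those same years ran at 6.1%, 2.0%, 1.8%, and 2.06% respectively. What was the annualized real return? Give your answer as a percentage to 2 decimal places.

Cumulative inflation factor: 1.061 × 1.020 × 1.018 × 1.0206 ≈ 1.12439.
Nominal growth factor: 1.19800. Real growth factor = 1.19800 / 1.12439 ≈ 1.06546.
Annualized: 1.06546^(1/4) − 1 ≈ 0.01598.

1.60%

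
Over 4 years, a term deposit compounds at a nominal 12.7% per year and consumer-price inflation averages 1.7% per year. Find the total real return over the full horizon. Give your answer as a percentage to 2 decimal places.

50.80%

The annual real rate is (1+12.7%)/(1+1.7%) − 1 = 10.8161%.
Compounded over 4 years: (1 + 0.108161)^4 − 1 ≈ 0.50804.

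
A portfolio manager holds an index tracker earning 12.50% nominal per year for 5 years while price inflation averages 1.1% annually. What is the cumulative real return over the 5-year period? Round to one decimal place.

The annual real rate is (1+12.50%)/(1+1.1%) − 1 = 11.2760%.
Compounded over 5 years: (1 + 0.112760)^5 − 1 ≈ 0.70611.

70.6%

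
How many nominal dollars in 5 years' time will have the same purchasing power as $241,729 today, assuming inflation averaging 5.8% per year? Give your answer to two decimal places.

Cumulative price-level factor: (1+5.8%)^5 ≈ 1.3256483588.
Multiplying $241,729 by the price-level factor gives the future nominal sum.

$320,447.65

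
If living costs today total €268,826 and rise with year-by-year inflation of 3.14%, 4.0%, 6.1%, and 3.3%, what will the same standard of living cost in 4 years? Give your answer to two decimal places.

€316,043.92

Cumulative price-level factor: 1.0314 × 1.040 × 1.061 × 1.033 ≈ 1.1756449205.
Multiplying €268,826 by the price-level factor gives the future nominal sum.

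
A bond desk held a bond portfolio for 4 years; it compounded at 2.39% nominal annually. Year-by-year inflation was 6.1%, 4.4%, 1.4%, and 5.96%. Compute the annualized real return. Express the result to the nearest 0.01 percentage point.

Cumulative inflation factor: 1.061 × 1.044 × 1.014 × 1.0596 ≈ 1.19013.
Nominal growth factor: 1.09908. Real growth factor = 1.09908 / 1.19013 ≈ 0.92349.
Annualized: 0.92349^(1/4) − 1 ≈ -0.01970.

-1.97%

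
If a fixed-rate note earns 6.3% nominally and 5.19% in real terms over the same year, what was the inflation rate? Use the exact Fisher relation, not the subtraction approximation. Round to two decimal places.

1.06%

From (1+r_nom) = (1+r_real)(1+π), we get 1+π = (1 + 6.3%)/(1 + 5.19%) = 1.063/1.0519 ≈ 1.01055.
So π ≈ 1.0552%.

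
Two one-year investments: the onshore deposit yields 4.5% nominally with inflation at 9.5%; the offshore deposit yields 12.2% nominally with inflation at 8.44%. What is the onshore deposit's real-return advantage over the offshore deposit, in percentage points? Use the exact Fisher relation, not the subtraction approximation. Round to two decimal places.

-8.03

The onshore deposit real return: 1.045/1.095 − 1 = -4.566%.
The offshore deposit real return: 1.122/1.0844 − 1 = 3.467%.
Difference: -4.566 − 3.467 = -8.033 pp.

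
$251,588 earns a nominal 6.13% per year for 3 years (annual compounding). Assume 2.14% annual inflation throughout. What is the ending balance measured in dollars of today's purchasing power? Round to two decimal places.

Nominal value at maturity: $251,588 × (1 + 6.13%)^3 ≈ $300,749.15.
Price-level factor over 3 years: (1 + 2.14%)^3 ≈ 1.0655836803.
Dividing the nominal maturity value by the price-level factor gives the value in today's money.

$282,238.89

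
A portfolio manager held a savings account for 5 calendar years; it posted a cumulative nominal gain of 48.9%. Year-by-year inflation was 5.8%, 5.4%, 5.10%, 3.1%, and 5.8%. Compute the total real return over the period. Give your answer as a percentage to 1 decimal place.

Cumulative inflation factor: 1.058 × 1.054 × 1.0510 × 1.031 × 1.058 ≈ 1.27842.
Nominal growth factor: 1.48900. Real growth factor = 1.48900 / 1.27842 ≈ 1.16472.
Total real return ≈ 16.4720%.

16.5%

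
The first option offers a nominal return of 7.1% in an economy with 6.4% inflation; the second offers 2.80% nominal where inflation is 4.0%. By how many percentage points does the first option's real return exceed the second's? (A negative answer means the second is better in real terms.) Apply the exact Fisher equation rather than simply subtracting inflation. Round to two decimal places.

The first option real return: 1.071/1.064 − 1 = 0.658%.
The second real return: 1.0280/1.040 − 1 = -1.154%.
Difference: 0.658 − (-1.154) = 1.812 pp.

1.81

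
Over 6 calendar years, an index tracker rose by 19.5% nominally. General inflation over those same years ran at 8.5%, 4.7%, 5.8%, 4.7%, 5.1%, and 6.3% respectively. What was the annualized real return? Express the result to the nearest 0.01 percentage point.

Cumulative inflation factor: 1.085 × 1.047 × 1.058 × 1.047 × 1.051 × 1.063 ≈ 1.40587.
Nominal growth factor: 1.19500. Real growth factor = 1.19500 / 1.40587 ≈ 0.85001.
Annualized: 0.85001^(1/6) − 1 ≈ -0.02672.

-2.67%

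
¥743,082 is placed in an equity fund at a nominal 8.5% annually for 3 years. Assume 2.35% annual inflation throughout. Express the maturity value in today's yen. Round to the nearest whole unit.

¥885,243

Nominal value at maturity: ¥743,082 × (1 + 8.5%)^3 ≈ ¥949,131.
Price-level factor over 3 years: (1 + 2.35%)^3 ≈ 1.0721697279.
The maturity value deflated by that factor is the answer in today's purchasing power.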